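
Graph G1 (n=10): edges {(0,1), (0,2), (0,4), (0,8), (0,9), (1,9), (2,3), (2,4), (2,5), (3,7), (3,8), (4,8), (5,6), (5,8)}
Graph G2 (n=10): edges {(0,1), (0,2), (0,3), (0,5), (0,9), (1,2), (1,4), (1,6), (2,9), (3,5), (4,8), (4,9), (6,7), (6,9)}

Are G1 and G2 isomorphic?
Yes, isomorphic

The graphs are isomorphic.
One valid mapping φ: V(G1) → V(G2): 0→0, 1→5, 2→1, 3→6, 4→2, 5→4, 6→8, 7→7, 8→9, 9→3

Verify φ preserves adjacency — for each edge of G1, its image is an edge of G2:
  (0,1) → (φ(0),φ(1)) = (0,5) ∈ E(G2) ✓
  (0,2) → (φ(0),φ(2)) = (0,1) ∈ E(G2) ✓
  (0,4) → (φ(0),φ(4)) = (0,2) ∈ E(G2) ✓
  (0,8) → (φ(0),φ(8)) = (0,9) ∈ E(G2) ✓
  (0,9) → (φ(0),φ(9)) = (0,3) ∈ E(G2) ✓
  (1,9) → (φ(1),φ(9)) = (3,5) ∈ E(G2) ✓
  (2,3) → (φ(2),φ(3)) = (1,6) ∈ E(G2) ✓
  (2,4) → (φ(2),φ(4)) = (1,2) ∈ E(G2) ✓
  (2,5) → (φ(2),φ(5)) = (1,4) ∈ E(G2) ✓
  (3,7) → (φ(3),φ(7)) = (6,7) ∈ E(G2) ✓
  (3,8) → (φ(3),φ(8)) = (6,9) ∈ E(G2) ✓
  (4,8) → (φ(4),φ(8)) = (2,9) ∈ E(G2) ✓
  (5,6) → (φ(5),φ(6)) = (4,8) ∈ E(G2) ✓
  (5,8) → (φ(5),φ(8)) = (4,9) ∈ E(G2) ✓
All 14 edges of G1 map to edges of G2, and |E(G1)| = |E(G2)| = 14, so φ is a bijection on edges as well as vertices. Hence G1 ≅ G2.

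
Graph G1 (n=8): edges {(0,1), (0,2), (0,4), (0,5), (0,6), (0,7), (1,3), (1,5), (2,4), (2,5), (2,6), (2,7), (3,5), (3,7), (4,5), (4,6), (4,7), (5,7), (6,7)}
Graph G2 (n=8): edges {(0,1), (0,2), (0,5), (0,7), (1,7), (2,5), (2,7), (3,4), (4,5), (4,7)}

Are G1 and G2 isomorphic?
No, not isomorphic

The graphs are NOT isomorphic.

Degrees in G1: deg(0)=6, deg(1)=3, deg(2)=5, deg(3)=3, deg(4)=5, deg(5)=6, deg(6)=4, deg(7)=6.
Sorted degree sequence of G1: [6, 6, 6, 5, 5, 4, 3, 3].
Degrees in G2: deg(0)=4, deg(1)=2, deg(2)=3, deg(3)=1, deg(4)=3, deg(5)=3, deg(6)=0, deg(7)=4.
Sorted degree sequence of G2: [4, 4, 3, 3, 3, 2, 1, 0].
The (sorted) degree sequence is an isomorphism invariant, so since G1 and G2 have different degree sequences they cannot be isomorphic.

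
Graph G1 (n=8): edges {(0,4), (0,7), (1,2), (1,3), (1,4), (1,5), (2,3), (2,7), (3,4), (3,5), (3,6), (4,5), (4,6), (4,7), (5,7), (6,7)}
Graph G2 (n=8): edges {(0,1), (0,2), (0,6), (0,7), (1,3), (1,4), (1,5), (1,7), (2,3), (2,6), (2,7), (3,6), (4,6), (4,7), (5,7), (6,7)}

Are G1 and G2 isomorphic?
Yes, isomorphic

The graphs are isomorphic.
One valid mapping φ: V(G1) → V(G2): 0→5, 1→2, 2→3, 3→6, 4→7, 5→0, 6→4, 7→1

Verify φ preserves adjacency — for each edge of G1, its image is an edge of G2:
  (0,4) → (φ(0),φ(4)) = (5,7) ∈ E(G2) ✓
  (0,7) → (φ(0),φ(7)) = (1,5) ∈ E(G2) ✓
  (1,2) → (φ(1),φ(2)) = (2,3) ∈ E(G2) ✓
  (1,3) → (φ(1),φ(3)) = (2,6) ∈ E(G2) ✓
  (1,4) → (φ(1),φ(4)) = (2,7) ∈ E(G2) ✓
  (1,5) → (φ(1),φ(5)) = (0,2) ∈ E(G2) ✓
  (2,3) → (φ(2),φ(3)) = (3,6) ∈ E(G2) ✓
  (2,7) → (φ(2),φ(7)) = (1,3) ∈ E(G2) ✓
  (3,4) → (φ(3),φ(4)) = (6,7) ∈ E(G2) ✓
  (3,5) → (φ(3),φ(5)) = (0,6) ∈ E(G2) ✓
  (3,6) → (φ(3),φ(6)) = (4,6) ∈ E(G2) ✓
  (4,5) → (φ(4),φ(5)) = (0,7) ∈ E(G2) ✓
  (4,6) → (φ(4),φ(6)) = (4,7) ∈ E(G2) ✓
  (4,7) → (φ(4),φ(7)) = (1,7) ∈ E(G2) ✓
  (5,7) → (φ(5),φ(7)) = (0,1) ∈ E(G2) ✓
  (6,7) → (φ(6),φ(7)) = (1,4) ∈ E(G2) ✓
All 16 edges of G1 map to edges of G2, and |E(G1)| = |E(G2)| = 16, so φ is a bijection on edges as well as vertices. Hence G1 ≅ G2.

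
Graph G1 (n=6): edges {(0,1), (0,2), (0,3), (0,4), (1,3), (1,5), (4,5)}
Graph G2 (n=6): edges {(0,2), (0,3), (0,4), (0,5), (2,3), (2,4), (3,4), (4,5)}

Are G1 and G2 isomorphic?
No, not isomorphic

The graphs are NOT isomorphic.

Degrees in G1: deg(0)=4, deg(1)=3, deg(2)=1, deg(3)=2, deg(4)=2, deg(5)=2.
Sorted degree sequence of G1: [4, 3, 2, 2, 2, 1].
Degrees in G2: deg(0)=4, deg(1)=0, deg(2)=3, deg(3)=3, deg(4)=4, deg(5)=2.
Sorted degree sequence of G2: [4, 4, 3, 3, 2, 0].
The (sorted) degree sequence is an isomorphism invariant, so since G1 and G2 have different degree sequences they cannot be isomorphic.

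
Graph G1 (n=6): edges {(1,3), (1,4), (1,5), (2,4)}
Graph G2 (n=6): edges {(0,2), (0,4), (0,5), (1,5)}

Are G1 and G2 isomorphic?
Yes, isomorphic

The graphs are isomorphic.
One valid mapping φ: V(G1) → V(G2): 0→3, 1→0, 2→1, 3→4, 4→5, 5→2

Verify φ preserves adjacency — for each edge of G1, its image is an edge of G2:
  (1,3) → (φ(1),φ(3)) = (0,4) ∈ E(G2) ✓
  (1,4) → (φ(1),φ(4)) = (0,5) ∈ E(G2) ✓
  (1,5) → (φ(1),φ(5)) = (0,2) ∈ E(G2) ✓
  (2,4) → (φ(2),φ(4)) = (1,5) ∈ E(G2) ✓
All 4 edges of G1 map to edges of G2, and |E(G1)| = |E(G2)| = 4, so φ is a bijection on edges as well as vertices. Hence G1 ≅ G2.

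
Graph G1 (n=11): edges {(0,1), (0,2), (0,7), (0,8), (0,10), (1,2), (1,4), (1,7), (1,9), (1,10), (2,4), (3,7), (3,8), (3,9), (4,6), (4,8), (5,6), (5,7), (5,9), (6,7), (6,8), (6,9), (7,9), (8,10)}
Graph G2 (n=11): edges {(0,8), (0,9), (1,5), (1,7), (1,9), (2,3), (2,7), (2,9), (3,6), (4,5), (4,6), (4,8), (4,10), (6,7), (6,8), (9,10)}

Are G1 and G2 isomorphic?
No, not isomorphic

The graphs are NOT isomorphic.

Counting triangles (3-cliques): G1 has 12, G2 has 1.
Triangle count is an isomorphism invariant, so differing triangle counts rule out isomorphism.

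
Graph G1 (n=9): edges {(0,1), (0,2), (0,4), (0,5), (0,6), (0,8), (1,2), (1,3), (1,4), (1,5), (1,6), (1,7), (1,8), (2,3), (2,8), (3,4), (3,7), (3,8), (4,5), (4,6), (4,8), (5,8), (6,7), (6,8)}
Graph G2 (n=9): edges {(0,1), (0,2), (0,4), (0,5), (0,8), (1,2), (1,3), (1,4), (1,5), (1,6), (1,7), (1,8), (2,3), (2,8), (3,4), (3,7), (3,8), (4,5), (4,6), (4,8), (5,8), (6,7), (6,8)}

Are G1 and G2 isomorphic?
No, not isomorphic

The graphs are NOT isomorphic.

Counting edges: G1 has 24 edge(s); G2 has 23 edge(s).
Edge count is an isomorphism invariant (a bijection on vertices induces a bijection on edges), so differing edge counts rule out isomorphism.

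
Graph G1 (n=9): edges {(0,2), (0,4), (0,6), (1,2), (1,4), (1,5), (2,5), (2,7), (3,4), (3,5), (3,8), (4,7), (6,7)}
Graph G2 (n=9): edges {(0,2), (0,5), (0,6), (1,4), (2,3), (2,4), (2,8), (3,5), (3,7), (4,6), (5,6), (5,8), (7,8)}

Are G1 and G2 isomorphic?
Yes, isomorphic

The graphs are isomorphic.
One valid mapping φ: V(G1) → V(G2): 0→3, 1→0, 2→5, 3→4, 4→2, 5→6, 6→7, 7→8, 8→1

Verify φ preserves adjacency — for each edge of G1, its image is an edge of G2:
  (0,2) → (φ(0),φ(2)) = (3,5) ∈ E(G2) ✓
  (0,4) → (φ(0),φ(4)) = (2,3) ∈ E(G2) ✓
  (0,6) → (φ(0),φ(6)) = (3,7) ∈ E(G2) ✓
  (1,2) → (φ(1),φ(2)) = (0,5) ∈ E(G2) ✓
  (1,4) → (φ(1),φ(4)) = (0,2) ∈ E(G2) ✓
  (1,5) → (φ(1),φ(5)) = (0,6) ∈ E(G2) ✓
  (2,5) → (φ(2),φ(5)) = (5,6) ∈ E(G2) ✓
  (2,7) → (φ(2),φ(7)) = (5,8) ∈ E(G2) ✓
  (3,4) → (φ(3),φ(4)) = (2,4) ∈ E(G2) ✓
  (3,5) → (φ(3),φ(5)) = (4,6) ∈ E(G2) ✓
  (3,8) → (φ(3),φ(8)) = (1,4) ∈ E(G2) ✓
  (4,7) → (φ(4),φ(7)) = (2,8) ∈ E(G2) ✓
  (6,7) → (φ(6),φ(7)) = (7,8) ∈ E(G2) ✓
All 13 edges of G1 map to edges of G2, and |E(G1)| = |E(G2)| = 13, so φ is a bijection on edges as well as vertices. Hence G1 ≅ G2.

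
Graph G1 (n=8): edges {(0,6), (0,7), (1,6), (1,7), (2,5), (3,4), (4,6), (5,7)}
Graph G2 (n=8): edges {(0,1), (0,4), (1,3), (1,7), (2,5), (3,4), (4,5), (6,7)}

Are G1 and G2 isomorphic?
Yes, isomorphic

The graphs are isomorphic.
One valid mapping φ: V(G1) → V(G2): 0→3, 1→0, 2→6, 3→2, 4→5, 5→7, 6→4, 7→1

Verify φ preserves adjacency — for each edge of G1, its image is an edge of G2:
  (0,6) → (φ(0),φ(6)) = (3,4) ∈ E(G2) ✓
  (0,7) → (φ(0),φ(7)) = (1,3) ∈ E(G2) ✓
  (1,6) → (φ(1),φ(6)) = (0,4) ∈ E(G2) ✓
  (1,7) → (φ(1),φ(7)) = (0,1) ∈ E(G2) ✓
  (2,5) → (φ(2),φ(5)) = (6,7) ∈ E(G2) ✓
  (3,4) → (φ(3),φ(4)) = (2,5) ∈ E(G2) ✓
  (4,6) → (φ(4),φ(6)) = (4,5) ∈ E(G2) ✓
  (5,7) → (φ(5),φ(7)) = (1,7) ∈ E(G2) ✓
All 8 edges of G1 map to edges of G2, and |E(G1)| = |E(G2)| = 8, so φ is a bijection on edges as well as vertices. Hence G1 ≅ G2.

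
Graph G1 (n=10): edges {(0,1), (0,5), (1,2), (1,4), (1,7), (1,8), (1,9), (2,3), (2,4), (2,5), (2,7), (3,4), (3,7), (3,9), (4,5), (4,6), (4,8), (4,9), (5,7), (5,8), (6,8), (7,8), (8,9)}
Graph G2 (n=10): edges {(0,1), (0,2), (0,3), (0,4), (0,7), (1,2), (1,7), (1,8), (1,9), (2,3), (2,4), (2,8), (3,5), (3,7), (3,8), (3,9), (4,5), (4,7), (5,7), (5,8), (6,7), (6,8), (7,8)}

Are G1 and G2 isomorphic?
Yes, isomorphic

The graphs are isomorphic.
One valid mapping φ: V(G1) → V(G2): 0→9, 1→3, 2→0, 3→4, 4→7, 5→1, 6→6, 7→2, 8→8, 9→5

Verify φ preserves adjacency — for each edge of G1, its image is an edge of G2:
  (0,1) → (φ(0),φ(1)) = (3,9) ∈ E(G2) ✓
  (0,5) → (φ(0),φ(5)) = (1,9) ∈ E(G2) ✓
  (1,2) → (φ(1),φ(2)) = (0,3) ∈ E(G2) ✓
  (1,4) → (φ(1),φ(4)) = (3,7) ∈ E(G2) ✓
  (1,7) → (φ(1),φ(7)) = (2,3) ∈ E(G2) ✓
  (1,8) → (φ(1),φ(8)) = (3,8) ∈ E(G2) ✓
  (1,9) → (φ(1),φ(9)) = (3,5) ∈ E(G2) ✓
  (2,3) → (φ(2),φ(3)) = (0,4) ∈ E(G2) ✓
  (2,4) → (φ(2),φ(4)) = (0,7) ∈ E(G2) ✓
  (2,5) → (φ(2),φ(5)) = (0,1) ∈ E(G2) ✓
  (2,7) → (φ(2),φ(7)) = (0,2) ∈ E(G2) ✓
  (3,4) → (φ(3),φ(4)) = (4,7) ∈ E(G2) ✓
  (3,7) → (φ(3),φ(7)) = (2,4) ∈ E(G2) ✓
  (3,9) → (φ(3),φ(9)) = (4,5) ∈ E(G2) ✓
  (4,5) → (φ(4),φ(5)) = (1,7) ∈ E(G2) ✓
  (4,6) → (φ(4),φ(6)) = (6,7) ∈ E(G2) ✓
  (4,8) → (φ(4),φ(8)) = (7,8) ∈ E(G2) ✓
  (4,9) → (φ(4),φ(9)) = (5,7) ∈ E(G2) ✓
  (5,7) → (φ(5),φ(7)) = (1,2) ∈ E(G2) ✓
  (5,8) → (φ(5),φ(8)) = (1,8) ∈ E(G2) ✓
  (6,8) → (φ(6),φ(8)) = (6,8) ∈ E(G2) ✓
  (7,8) → (φ(7),φ(8)) = (2,8) ∈ E(G2) ✓
  (8,9) → (φ(8),φ(9)) = (5,8) ∈ E(G2) ✓
All 23 edges of G1 map to edges of G2, and |E(G1)| = |E(G2)| = 23, so φ is a bijection on edges as well as vertices. Hence G1 ≅ G2.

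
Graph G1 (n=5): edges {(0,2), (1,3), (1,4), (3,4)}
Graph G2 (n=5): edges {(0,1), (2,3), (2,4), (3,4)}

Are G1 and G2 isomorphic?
Yes, isomorphic

The graphs are isomorphic.
One valid mapping φ: V(G1) → V(G2): 0→1, 1→2, 2→0, 3→3, 4→4

Verify φ preserves adjacency — for each edge of G1, its image is an edge of G2:
  (0,2) → (φ(0),φ(2)) = (0,1) ∈ E(G2) ✓
  (1,3) → (φ(1),φ(3)) = (2,3) ∈ E(G2) ✓
  (1,4) → (φ(1),φ(4)) = (2,4) ∈ E(G2) ✓
  (3,4) → (φ(3),φ(4)) = (3,4) ∈ E(G2) ✓
All 4 edges of G1 map to edges of G2, and |E(G1)| = |E(G2)| = 4, so φ is a bijection on edges as well as vertices. Hence G1 ≅ G2.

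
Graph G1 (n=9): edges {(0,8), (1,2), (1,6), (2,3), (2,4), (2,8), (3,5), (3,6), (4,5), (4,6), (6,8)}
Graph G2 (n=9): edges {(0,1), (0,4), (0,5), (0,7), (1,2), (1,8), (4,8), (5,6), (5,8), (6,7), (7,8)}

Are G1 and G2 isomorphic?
Yes, isomorphic

The graphs are isomorphic.
One valid mapping φ: V(G1) → V(G2): 0→2, 1→4, 2→0, 3→7, 4→5, 5→6, 6→8, 7→3, 8→1

Verify φ preserves adjacency — for each edge of G1, its image is an edge of G2:
  (0,8) → (φ(0),φ(8)) = (1,2) ∈ E(G2) ✓
  (1,2) → (φ(1),φ(2)) = (0,4) ∈ E(G2) ✓
  (1,6) → (φ(1),φ(6)) = (4,8) ∈ E(G2) ✓
  (2,3) → (φ(2),φ(3)) = (0,7) ∈ E(G2) ✓
  (2,4) → (φ(2),φ(4)) = (0,5) ∈ E(G2) ✓
  (2,8) → (φ(2),φ(8)) = (0,1) ∈ E(G2) ✓
  (3,5) → (φ(3),φ(5)) = (6,7) ∈ E(G2) ✓
  (3,6) → (φ(3),φ(6)) = (7,8) ∈ E(G2) ✓
  (4,5) → (φ(4),φ(5)) = (5,6) ∈ E(G2) ✓
  (4,6) → (φ(4),φ(6)) = (5,8) ∈ E(G2) ✓
  (6,8) → (φ(6),φ(8)) = (1,8) ∈ E(G2) ✓
All 11 edges of G1 map to edges of G2, and |E(G1)| = |E(G2)| = 11, so φ is a bijection on edges as well as vertices. Hence G1 ≅ G2.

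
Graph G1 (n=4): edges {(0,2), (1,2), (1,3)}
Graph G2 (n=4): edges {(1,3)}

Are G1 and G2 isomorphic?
No, not isomorphic

The graphs are NOT isomorphic.

Counting edges: G1 has 3 edge(s); G2 has 1 edge(s).
Edge count is an isomorphism invariant (a bijection on vertices induces a bijection on edges), so differing edge counts rule out isomorphism.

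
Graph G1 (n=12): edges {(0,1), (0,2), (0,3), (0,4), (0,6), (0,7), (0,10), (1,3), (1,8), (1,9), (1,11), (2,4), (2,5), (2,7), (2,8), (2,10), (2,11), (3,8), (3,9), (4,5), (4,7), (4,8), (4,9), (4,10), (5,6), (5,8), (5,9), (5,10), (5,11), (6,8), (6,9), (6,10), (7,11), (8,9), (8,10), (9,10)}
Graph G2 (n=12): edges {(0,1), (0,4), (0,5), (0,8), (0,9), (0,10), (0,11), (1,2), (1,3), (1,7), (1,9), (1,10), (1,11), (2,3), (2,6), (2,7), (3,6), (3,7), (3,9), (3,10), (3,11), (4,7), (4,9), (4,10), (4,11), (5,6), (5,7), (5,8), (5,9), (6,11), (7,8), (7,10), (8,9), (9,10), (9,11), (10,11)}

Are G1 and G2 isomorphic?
Yes, isomorphic

The graphs are isomorphic.
One valid mapping φ: V(G1) → V(G2): 0→7, 1→5, 2→3, 3→8, 4→1, 5→11, 6→4, 7→2, 8→9, 9→0, 10→10, 11→6

Verify φ preserves adjacency — for each edge of G1, its image is an edge of G2:
  (0,1) → (φ(0),φ(1)) = (5,7) ∈ E(G2) ✓
  (0,2) → (φ(0),φ(2)) = (3,7) ∈ E(G2) ✓
  (0,3) → (φ(0),φ(3)) = (7,8) ∈ E(G2) ✓
  (0,4) → (φ(0),φ(4)) = (1,7) ∈ E(G2) ✓
  (0,6) → (φ(0),φ(6)) = (4,7) ∈ E(G2) ✓
  (0,7) → (φ(0),φ(7)) = (2,7) ∈ E(G2) ✓
  (0,10) → (φ(0),φ(10)) = (7,10) ∈ E(G2) ✓
  (1,3) → (φ(1),φ(3)) = (5,8) ∈ E(G2) ✓
  (1,8) → (φ(1),φ(8)) = (5,9) ∈ E(G2) ✓
  (1,9) → (φ(1),φ(9)) = (0,5) ∈ E(G2) ✓
  (1,11) → (φ(1),φ(11)) = (5,6) ∈ E(G2) ✓
  (2,4) → (φ(2),φ(4)) = (1,3) ∈ E(G2) ✓
  (2,5) → (φ(2),φ(5)) = (3,11) ∈ E(G2) ✓
  (2,7) → (φ(2),φ(7)) = (2,3) ∈ E(G2) ✓
  (2,8) → (φ(2),φ(8)) = (3,9) ∈ E(G2) ✓
  (2,10) → (φ(2),φ(10)) = (3,10) ∈ E(G2) ✓
  (2,11) → (φ(2),φ(11)) = (3,6) ∈ E(G2) ✓
  (3,8) → (φ(3),φ(8)) = (8,9) ∈ E(G2) ✓
  (3,9) → (φ(3),φ(9)) = (0,8) ∈ E(G2) ✓
  (4,5) → (φ(4),φ(5)) = (1,11) ∈ E(G2) ✓
  (4,7) → (φ(4),φ(7)) = (1,2) ∈ E(G2) ✓
  (4,8) → (φ(4),φ(8)) = (1,9) ∈ E(G2) ✓
  (4,9) → (φ(4),φ(9)) = (0,1) ∈ E(G2) ✓
  (4,10) → (φ(4),φ(10)) = (1,10) ∈ E(G2) ✓
  (5,6) → (φ(5),φ(6)) = (4,11) ∈ E(G2) ✓
  (5,8) → (φ(5),φ(8)) = (9,11) ∈ E(G2) ✓
  (5,9) → (φ(5),φ(9)) = (0,11) ∈ E(G2) ✓
  (5,10) → (φ(5),φ(10)) = (10,11) ∈ E(G2) ✓
  (5,11) → (φ(5),φ(11)) = (6,11) ∈ E(G2) ✓
  (6,8) → (φ(6),φ(8)) = (4,9) ∈ E(G2) ✓
  (6,9) → (φ(6),φ(9)) = (0,4) ∈ E(G2) ✓
  (6,10) → (φ(6),φ(10)) = (4,10) ∈ E(G2) ✓
  (7,11) → (φ(7),φ(11)) = (2,6) ∈ E(G2) ✓
  (8,9) → (φ(8),φ(9)) = (0,9) ∈ E(G2) ✓
  (8,10) → (φ(8),φ(10)) = (9,10) ∈ E(G2) ✓
  (9,10) → (φ(9),φ(10)) = (0,10) ∈ E(G2) ✓
All 36 edges of G1 map to edges of G2, and |E(G1)| = |E(G2)| = 36, so φ is a bijection on edges as well as vertices. Hence G1 ≅ G2.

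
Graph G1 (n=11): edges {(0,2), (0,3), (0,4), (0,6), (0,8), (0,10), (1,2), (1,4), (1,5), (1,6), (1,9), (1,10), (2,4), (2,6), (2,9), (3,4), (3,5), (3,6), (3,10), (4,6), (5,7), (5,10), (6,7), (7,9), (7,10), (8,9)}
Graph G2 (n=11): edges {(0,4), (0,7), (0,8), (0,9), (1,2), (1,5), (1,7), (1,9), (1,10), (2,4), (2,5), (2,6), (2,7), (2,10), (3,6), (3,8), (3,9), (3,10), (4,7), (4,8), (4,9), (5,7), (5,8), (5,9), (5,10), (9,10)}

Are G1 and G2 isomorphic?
Yes, isomorphic

The graphs are isomorphic.
One valid mapping φ: V(G1) → V(G2): 0→2, 1→9, 2→10, 3→7, 4→1, 5→0, 6→5, 7→8, 8→6, 9→3, 10→4

Verify φ preserves adjacency — for each edge of G1, its image is an edge of G2:
  (0,2) → (φ(0),φ(2)) = (2,10) ∈ E(G2) ✓
  (0,3) → (φ(0),φ(3)) = (2,7) ∈ E(G2) ✓
  (0,4) → (φ(0),φ(4)) = (1,2) ∈ E(G2) ✓
  (0,6) → (φ(0),φ(6)) = (2,5) ∈ E(G2) ✓
  (0,8) → (φ(0),φ(8)) = (2,6) ∈ E(G2) ✓
  (0,10) → (φ(0),φ(10)) = (2,4) ∈ E(G2) ✓
  (1,2) → (φ(1),φ(2)) = (9,10) ∈ E(G2) ✓
  (1,4) → (φ(1),φ(4)) = (1,9) ∈ E(G2) ✓
  (1,5) → (φ(1),φ(5)) = (0,9) ∈ E(G2) ✓
  (1,6) → (φ(1),φ(6)) = (5,9) ∈ E(G2) ✓
  (1,9) → (φ(1),φ(9)) = (3,9) ∈ E(G2) ✓
  (1,10) → (φ(1),φ(10)) = (4,9) ∈ E(G2) ✓
  (2,4) → (φ(2),φ(4)) = (1,10) ∈ E(G2) ✓
  (2,6) → (φ(2),φ(6)) = (5,10) ∈ E(G2) ✓
  (2,9) → (φ(2),φ(9)) = (3,10) ∈ E(G2) ✓
  (3,4) → (φ(3),φ(4)) = (1,7) ∈ E(G2) ✓
  (3,5) → (φ(3),φ(5)) = (0,7) ∈ E(G2) ✓
  (3,6) → (φ(3),φ(6)) = (5,7) ∈ E(G2) ✓
  (3,10) → (φ(3),φ(10)) = (4,7) ∈ E(G2) ✓
  (4,6) → (φ(4),φ(6)) = (1,5) ∈ E(G2) ✓
  (5,7) → (φ(5),φ(7)) = (0,8) ∈ E(G2) ✓
  (5,10) → (φ(5),φ(10)) = (0,4) ∈ E(G2) ✓
  (6,7) → (φ(6),φ(7)) = (5,8) ∈ E(G2) ✓
  (7,9) → (φ(7),φ(9)) = (3,8) ∈ E(G2) ✓
  (7,10) → (φ(7),φ(10)) = (4,8) ∈ E(G2) ✓
  (8,9) → (φ(8),φ(9)) = (3,6) ∈ E(G2) ✓
All 26 edges of G1 map to edges of G2, and |E(G1)| = |E(G2)| = 26, so φ is a bijection on edges as well as vertices. Hence G1 ≅ G2.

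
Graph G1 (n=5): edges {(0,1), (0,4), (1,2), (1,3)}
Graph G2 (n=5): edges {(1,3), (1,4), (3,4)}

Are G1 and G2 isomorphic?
No, not isomorphic

The graphs are NOT isomorphic.

Degrees in G1: deg(0)=2, deg(1)=3, deg(2)=1, deg(3)=1, deg(4)=1.
Sorted degree sequence of G1: [3, 2, 1, 1, 1].
Degrees in G2: deg(0)=0, deg(1)=2, deg(2)=0, deg(3)=2, deg(4)=2.
Sorted degree sequence of G2: [2, 2, 2, 0, 0].
The (sorted) degree sequence is an isomorphism invariant, so since G1 and G2 have different degree sequences they cannot be isomorphic.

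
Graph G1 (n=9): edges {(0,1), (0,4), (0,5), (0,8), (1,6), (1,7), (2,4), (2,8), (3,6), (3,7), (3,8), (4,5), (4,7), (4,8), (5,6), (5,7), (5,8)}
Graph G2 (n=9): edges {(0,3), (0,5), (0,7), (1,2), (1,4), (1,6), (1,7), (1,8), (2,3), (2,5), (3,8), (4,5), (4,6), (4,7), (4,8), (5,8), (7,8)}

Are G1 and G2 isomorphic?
Yes, isomorphic

The graphs are isomorphic.
One valid mapping φ: V(G1) → V(G2): 0→7, 1→0, 2→6, 3→2, 4→4, 5→8, 6→3, 7→5, 8→1

Verify φ preserves adjacency — for each edge of G1, its image is an edge of G2:
  (0,1) → (φ(0),φ(1)) = (0,7) ∈ E(G2) ✓
  (0,4) → (φ(0),φ(4)) = (4,7) ∈ E(G2) ✓
  (0,5) → (φ(0),φ(5)) = (7,8) ∈ E(G2) ✓
  (0,8) → (φ(0),φ(8)) = (1,7) ∈ E(G2) ✓
  (1,6) → (φ(1),φ(6)) = (0,3) ∈ E(G2) ✓
  (1,7) → (φ(1),φ(7)) = (0,5) ∈ E(G2) ✓
  (2,4) → (φ(2),φ(4)) = (4,6) ∈ E(G2) ✓
  (2,8) → (φ(2),φ(8)) = (1,6) ∈ E(G2) ✓
  (3,6) → (φ(3),φ(6)) = (2,3) ∈ E(G2) ✓
  (3,7) → (φ(3),φ(7)) = (2,5) ∈ E(G2) ✓
  (3,8) → (φ(3),φ(8)) = (1,2) ∈ E(G2) ✓
  (4,5) → (φ(4),φ(5)) = (4,8) ∈ E(G2) ✓
  (4,7) → (φ(4),φ(7)) = (4,5) ∈ E(G2) ✓
  (4,8) → (φ(4),φ(8)) = (1,4) ∈ E(G2) ✓
  (5,6) → (φ(5),φ(6)) = (3,8) ∈ E(G2) ✓
  (5,7) → (φ(5),φ(7)) = (5,8) ∈ E(G2) ✓
  (5,8) → (φ(5),φ(8)) = (1,8) ∈ E(G2) ✓
All 17 edges of G1 map to edges of G2, and |E(G1)| = |E(G2)| = 17, so φ is a bijection on edges as well as vertices. Hence G1 ≅ G2.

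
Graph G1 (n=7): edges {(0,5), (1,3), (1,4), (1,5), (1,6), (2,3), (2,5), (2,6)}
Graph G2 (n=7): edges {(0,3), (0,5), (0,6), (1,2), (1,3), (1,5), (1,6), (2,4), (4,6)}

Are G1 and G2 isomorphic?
No, not isomorphic

The graphs are NOT isomorphic.

Degrees in G1: deg(0)=1, deg(1)=4, deg(2)=3, deg(3)=2, deg(4)=1, deg(5)=3, deg(6)=2.
Sorted degree sequence of G1: [4, 3, 3, 2, 2, 1, 1].
Degrees in G2: deg(0)=3, deg(1)=4, deg(2)=2, deg(3)=2, deg(4)=2, deg(5)=2, deg(6)=3.
Sorted degree sequence of G2: [4, 3, 3, 2, 2, 2, 2].
The (sorted) degree sequence is an isomorphism invariant, so since G1 and G2 have different degree sequences they cannot be isomorphic.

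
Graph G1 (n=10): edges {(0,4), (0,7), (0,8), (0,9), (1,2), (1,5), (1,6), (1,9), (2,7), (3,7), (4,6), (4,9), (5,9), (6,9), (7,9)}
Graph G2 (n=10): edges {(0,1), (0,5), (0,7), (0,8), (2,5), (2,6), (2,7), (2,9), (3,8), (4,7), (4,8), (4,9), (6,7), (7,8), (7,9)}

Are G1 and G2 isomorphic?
Yes, isomorphic

The graphs are isomorphic.
One valid mapping φ: V(G1) → V(G2): 0→8, 1→2, 2→5, 3→1, 4→4, 5→6, 6→9, 7→0, 8→3, 9→7

Verify φ preserves adjacency — for each edge of G1, its image is an edge of G2:
  (0,4) → (φ(0),φ(4)) = (4,8) ∈ E(G2) ✓
  (0,7) → (φ(0),φ(7)) = (0,8) ∈ E(G2) ✓
  (0,8) → (φ(0),φ(8)) = (3,8) ∈ E(G2) ✓
  (0,9) → (φ(0),φ(9)) = (7,8) ∈ E(G2) ✓
  (1,2) → (φ(1),φ(2)) = (2,5) ∈ E(G2) ✓
  (1,5) → (φ(1),φ(5)) = (2,6) ∈ E(G2) ✓
  (1,6) → (φ(1),φ(6)) = (2,9) ∈ E(G2) ✓
  (1,9) → (φ(1),φ(9)) = (2,7) ∈ E(G2) ✓
  (2,7) → (φ(2),φ(7)) = (0,5) ∈ E(G2) ✓
  (3,7) → (φ(3),φ(7)) = (0,1) ∈ E(G2) ✓
  (4,6) → (φ(4),φ(6)) = (4,9) ∈ E(G2) ✓
  (4,9) → (φ(4),φ(9)) = (4,7) ∈ E(G2) ✓
  (5,9) → (φ(5),φ(9)) = (6,7) ∈ E(G2) ✓
  (6,9) → (φ(6),φ(9)) = (7,9) ∈ E(G2) ✓
  (7,9) → (φ(7),φ(9)) = (0,7) ∈ E(G2) ✓
All 15 edges of G1 map to edges of G2, and |E(G1)| = |E(G2)| = 15, so φ is a bijection on edges as well as vertices. Hence G1 ≅ G2.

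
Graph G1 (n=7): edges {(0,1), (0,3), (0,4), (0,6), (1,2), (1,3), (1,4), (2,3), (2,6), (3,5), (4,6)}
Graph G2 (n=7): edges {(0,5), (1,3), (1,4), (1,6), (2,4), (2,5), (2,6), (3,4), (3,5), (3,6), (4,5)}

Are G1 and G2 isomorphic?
Yes, isomorphic

The graphs are isomorphic.
One valid mapping φ: V(G1) → V(G2): 0→3, 1→4, 2→2, 3→5, 4→1, 5→0, 6→6

Verify φ preserves adjacency — for each edge of G1, its image is an edge of G2:
  (0,1) → (φ(0),φ(1)) = (3,4) ∈ E(G2) ✓
  (0,3) → (φ(0),φ(3)) = (3,5) ∈ E(G2) ✓
  (0,4) → (φ(0),φ(4)) = (1,3) ∈ E(G2) ✓
  (0,6) → (φ(0),φ(6)) = (3,6) ∈ E(G2) ✓
  (1,2) → (φ(1),φ(2)) = (2,4) ∈ E(G2) ✓
  (1,3) → (φ(1),φ(3)) = (4,5) ∈ E(G2) ✓
  (1,4) → (φ(1),φ(4)) = (1,4) ∈ E(G2) ✓
  (2,3) → (φ(2),φ(3)) = (2,5) ∈ E(G2) ✓
  (2,6) → (φ(2),φ(6)) = (2,6) ∈ E(G2) ✓
  (3,5) → (φ(3),φ(5)) = (0,5) ∈ E(G2) ✓
  (4,6) → (φ(4),φ(6)) = (1,6) ∈ E(G2) ✓
All 11 edges of G1 map to edges of G2, and |E(G1)| = |E(G2)| = 11, so φ is a bijection on edges as well as vertices. Hence G1 ≅ G2.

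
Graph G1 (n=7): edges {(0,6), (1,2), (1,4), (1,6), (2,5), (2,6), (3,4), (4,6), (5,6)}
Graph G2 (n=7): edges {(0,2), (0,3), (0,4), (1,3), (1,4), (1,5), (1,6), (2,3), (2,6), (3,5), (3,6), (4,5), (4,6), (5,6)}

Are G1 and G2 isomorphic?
No, not isomorphic

The graphs are NOT isomorphic.

Counting triangles (3-cliques): G1 has 3, G2 has 9.
Triangle count is an isomorphism invariant, so differing triangle counts rule out isomorphism.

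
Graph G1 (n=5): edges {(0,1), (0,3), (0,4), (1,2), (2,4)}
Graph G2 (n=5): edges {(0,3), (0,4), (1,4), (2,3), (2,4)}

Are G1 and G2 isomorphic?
Yes, isomorphic

The graphs are isomorphic.
One valid mapping φ: V(G1) → V(G2): 0→4, 1→2, 2→3, 3→1, 4→0

Verify φ preserves adjacency — for each edge of G1, its image is an edge of G2:
  (0,1) → (φ(0),φ(1)) = (2,4) ∈ E(G2) ✓
  (0,3) → (φ(0),φ(3)) = (1,4) ∈ E(G2) ✓
  (0,4) → (φ(0),φ(4)) = (0,4) ∈ E(G2) ✓
  (1,2) → (φ(1),φ(2)) = (2,3) ∈ E(G2) ✓
  (2,4) → (φ(2),φ(4)) = (0,3) ∈ E(G2) ✓
All 5 edges of G1 map to edges of G2, and |E(G1)| = |E(G2)| = 5, so φ is a bijection on edges as well as vertices. Hence G1 ≅ G2.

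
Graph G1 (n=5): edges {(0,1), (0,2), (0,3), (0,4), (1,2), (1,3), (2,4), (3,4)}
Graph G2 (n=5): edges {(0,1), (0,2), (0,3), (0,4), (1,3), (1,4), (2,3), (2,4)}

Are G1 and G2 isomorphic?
Yes, isomorphic

The graphs are isomorphic.
One valid mapping φ: V(G1) → V(G2): 0→0, 1→4, 2→1, 3→2, 4→3

Verify φ preserves adjacency — for each edge of G1, its image is an edge of G2:
  (0,1) → (φ(0),φ(1)) = (0,4) ∈ E(G2) ✓
  (0,2) → (φ(0),φ(2)) = (0,1) ∈ E(G2) ✓
  (0,3) → (φ(0),φ(3)) = (0,2) ∈ E(G2) ✓
  (0,4) → (φ(0),φ(4)) = (0,3) ∈ E(G2) ✓
  (1,2) → (φ(1),φ(2)) = (1,4) ∈ E(G2) ✓
  (1,3) → (φ(1),φ(3)) = (2,4) ∈ E(G2) ✓
  (2,4) → (φ(2),φ(4)) = (1,3) ∈ E(G2) ✓
  (3,4) → (φ(3),φ(4)) = (2,3) ∈ E(G2) ✓
All 8 edges of G1 map to edges of G2, and |E(G1)| = |E(G2)| = 8, so φ is a bijection on edges as well as vertices. Hence G1 ≅ G2.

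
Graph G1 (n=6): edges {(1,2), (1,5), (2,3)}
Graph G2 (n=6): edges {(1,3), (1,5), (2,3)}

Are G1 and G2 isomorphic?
Yes, isomorphic

The graphs are isomorphic.
One valid mapping φ: V(G1) → V(G2): 0→4, 1→3, 2→1, 3→5, 4→0, 5→2

Verify φ preserves adjacency — for each edge of G1, its image is an edge of G2:
  (1,2) → (φ(1),φ(2)) = (1,3) ∈ E(G2) ✓
  (1,5) → (φ(1),φ(5)) = (2,3) ∈ E(G2) ✓
  (2,3) → (φ(2),φ(3)) = (1,5) ∈ E(G2) ✓
All 3 edges of G1 map to edges of G2, and |E(G1)| = |E(G2)| = 3, so φ is a bijection on edges as well as vertices. Hence G1 ≅ G2.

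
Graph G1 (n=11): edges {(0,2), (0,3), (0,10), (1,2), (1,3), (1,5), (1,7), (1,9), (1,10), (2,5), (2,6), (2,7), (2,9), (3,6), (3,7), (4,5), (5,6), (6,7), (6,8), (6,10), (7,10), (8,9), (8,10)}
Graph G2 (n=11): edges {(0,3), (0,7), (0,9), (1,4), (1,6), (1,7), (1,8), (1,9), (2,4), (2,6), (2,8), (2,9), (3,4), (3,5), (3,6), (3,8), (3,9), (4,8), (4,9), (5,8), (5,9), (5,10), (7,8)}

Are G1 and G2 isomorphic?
Yes, isomorphic

The graphs are isomorphic.
One valid mapping φ: V(G1) → V(G2): 0→6, 1→9, 2→3, 3→2, 4→10, 5→5, 6→8, 7→4, 8→7, 9→0, 10→1

Verify φ preserves adjacency — for each edge of G1, its image is an edge of G2:
  (0,2) → (φ(0),φ(2)) = (3,6) ∈ E(G2) ✓
  (0,3) → (φ(0),φ(3)) = (2,6) ∈ E(G2) ✓
  (0,10) → (φ(0),φ(10)) = (1,6) ∈ E(G2) ✓
  (1,2) → (φ(1),φ(2)) = (3,9) ∈ E(G2) ✓
  (1,3) → (φ(1),φ(3)) = (2,9) ∈ E(G2) ✓
  (1,5) → (φ(1),φ(5)) = (5,9) ∈ E(G2) ✓
  (1,7) → (φ(1),φ(7)) = (4,9) ∈ E(G2) ✓
  (1,9) → (φ(1),φ(9)) = (0,9) ∈ E(G2) ✓
  (1,10) → (φ(1),φ(10)) = (1,9) ∈ E(G2) ✓
  (2,5) → (φ(2),φ(5)) = (3,5) ∈ E(G2) ✓
  (2,6) → (φ(2),φ(6)) = (3,8) ∈ E(G2) ✓
  (2,7) → (φ(2),φ(7)) = (3,4) ∈ E(G2) ✓
  (2,9) → (φ(2),φ(9)) = (0,3) ∈ E(G2) ✓
  (3,6) → (φ(3),φ(6)) = (2,8) ∈ E(G2) ✓
  (3,7) → (φ(3),φ(7)) = (2,4) ∈ E(G2) ✓
  (4,5) → (φ(4),φ(5)) = (5,10) ∈ E(G2) ✓
  (5,6) → (φ(5),φ(6)) = (5,8) ∈ E(G2) ✓
  (6,7) → (φ(6),φ(7)) = (4,8) ∈ E(G2) ✓
  (6,8) → (φ(6),φ(8)) = (7,8) ∈ E(G2) ✓
  (6,10) → (φ(6),φ(10)) = (1,8) ∈ E(G2) ✓
  (7,10) → (φ(7),φ(10)) = (1,4) ∈ E(G2) ✓
  (8,9) → (φ(8),φ(9)) = (0,7) ∈ E(G2) ✓
  (8,10) → (φ(8),φ(10)) = (1,7) ∈ E(G2) ✓
All 23 edges of G1 map to edges of G2, and |E(G1)| = |E(G2)| = 23, so φ is a bijection on edges as well as vertices. Hence G1 ≅ G2.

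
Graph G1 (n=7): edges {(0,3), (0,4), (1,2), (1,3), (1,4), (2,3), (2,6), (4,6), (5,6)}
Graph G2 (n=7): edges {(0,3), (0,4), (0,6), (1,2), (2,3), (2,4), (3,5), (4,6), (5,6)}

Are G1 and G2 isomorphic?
Yes, isomorphic

The graphs are isomorphic.
One valid mapping φ: V(G1) → V(G2): 0→5, 1→0, 2→4, 3→6, 4→3, 5→1, 6→2

Verify φ preserves adjacency — for each edge of G1, its image is an edge of G2:
  (0,3) → (φ(0),φ(3)) = (5,6) ∈ E(G2) ✓
  (0,4) → (φ(0),φ(4)) = (3,5) ∈ E(G2) ✓
  (1,2) → (φ(1),φ(2)) = (0,4) ∈ E(G2) ✓
  (1,3) → (φ(1),φ(3)) = (0,6) ∈ E(G2) ✓
  (1,4) → (φ(1),φ(4)) = (0,3) ∈ E(G2) ✓
  (2,3) → (φ(2),φ(3)) = (4,6) ∈ E(G2) ✓
  (2,6) → (φ(2),φ(6)) = (2,4) ∈ E(G2) ✓
  (4,6) → (φ(4),φ(6)) = (2,3) ∈ E(G2) ✓
  (5,6) → (φ(5),φ(6)) = (1,2) ∈ E(G2) ✓
All 9 edges of G1 map to edges of G2, and |E(G1)| = |E(G2)| = 9, so φ is a bijection on edges as well as vertices. Hence G1 ≅ G2.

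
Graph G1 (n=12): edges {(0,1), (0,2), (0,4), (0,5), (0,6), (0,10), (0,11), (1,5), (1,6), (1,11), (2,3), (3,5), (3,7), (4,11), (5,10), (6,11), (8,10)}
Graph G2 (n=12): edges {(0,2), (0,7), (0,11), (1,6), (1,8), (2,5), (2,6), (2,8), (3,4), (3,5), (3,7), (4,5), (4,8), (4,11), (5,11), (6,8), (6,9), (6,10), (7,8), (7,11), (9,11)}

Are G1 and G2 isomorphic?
No, not isomorphic

The graphs are NOT isomorphic.

Counting triangles (3-cliques): G1 has 7, G2 has 5.
Triangle count is an isomorphism invariant, so differing triangle counts rule out isomorphism.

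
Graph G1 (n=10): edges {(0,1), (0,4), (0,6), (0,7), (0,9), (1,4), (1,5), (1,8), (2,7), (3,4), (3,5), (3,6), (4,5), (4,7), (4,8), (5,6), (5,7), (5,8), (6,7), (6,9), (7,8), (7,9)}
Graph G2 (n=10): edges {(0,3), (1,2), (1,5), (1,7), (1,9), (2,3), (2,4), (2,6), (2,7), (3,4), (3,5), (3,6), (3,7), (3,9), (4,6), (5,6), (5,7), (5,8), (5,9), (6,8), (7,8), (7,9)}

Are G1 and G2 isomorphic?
Yes, isomorphic

The graphs are isomorphic.
One valid mapping φ: V(G1) → V(G2): 0→2, 1→1, 2→0, 3→8, 4→7, 5→5, 6→6, 7→3, 8→9, 9→4

Verify φ preserves adjacency — for each edge of G1, its image is an edge of G2:
  (0,1) → (φ(0),φ(1)) = (1,2) ∈ E(G2) ✓
  (0,4) → (φ(0),φ(4)) = (2,7) ∈ E(G2) ✓
  (0,6) → (φ(0),φ(6)) = (2,6) ∈ E(G2) ✓
  (0,7) → (φ(0),φ(7)) = (2,3) ∈ E(G2) ✓
  (0,9) → (φ(0),φ(9)) = (2,4) ∈ E(G2) ✓
  (1,4) → (φ(1),φ(4)) = (1,7) ∈ E(G2) ✓
  (1,5) → (φ(1),φ(5)) = (1,5) ∈ E(G2) ✓
  (1,8) → (φ(1),φ(8)) = (1,9) ∈ E(G2) ✓
  (2,7) → (φ(2),φ(7)) = (0,3) ∈ E(G2) ✓
  (3,4) → (φ(3),φ(4)) = (7,8) ∈ E(G2) ✓
  (3,5) → (φ(3),φ(5)) = (5,8) ∈ E(G2) ✓
  (3,6) → (φ(3),φ(6)) = (6,8) ∈ E(G2) ✓
  (4,5) → (φ(4),φ(5)) = (5,7) ∈ E(G2) ✓
  (4,7) → (φ(4),φ(7)) = (3,7) ∈ E(G2) ✓
  (4,8) → (φ(4),φ(8)) = (7,9) ∈ E(G2) ✓
  (5,6) → (φ(5),φ(6)) = (5,6) ∈ E(G2) ✓
  (5,7) → (φ(5),φ(7)) = (3,5) ∈ E(G2) ✓
  (5,8) → (φ(5),φ(8)) = (5,9) ∈ E(G2) ✓
  (6,7) → (φ(6),φ(7)) = (3,6) ∈ E(G2) ✓
  (6,9) → (φ(6),φ(9)) = (4,6) ∈ E(G2) ✓
  (7,8) → (φ(7),φ(8)) = (3,9) ∈ E(G2) ✓
  (7,9) → (φ(7),φ(9)) = (3,4) ∈ E(G2) ✓
All 22 edges of G1 map to edges of G2, and |E(G1)| = |E(G2)| = 22, so φ is a bijection on edges as well as vertices. Hence G1 ≅ G2.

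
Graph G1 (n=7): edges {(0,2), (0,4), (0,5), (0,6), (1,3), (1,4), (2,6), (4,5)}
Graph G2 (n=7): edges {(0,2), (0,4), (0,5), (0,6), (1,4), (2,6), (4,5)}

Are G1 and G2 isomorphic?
No, not isomorphic

The graphs are NOT isomorphic.

Counting edges: G1 has 8 edge(s); G2 has 7 edge(s).
Edge count is an isomorphism invariant (a bijection on vertices induces a bijection on edges), so differing edge counts rule out isomorphism.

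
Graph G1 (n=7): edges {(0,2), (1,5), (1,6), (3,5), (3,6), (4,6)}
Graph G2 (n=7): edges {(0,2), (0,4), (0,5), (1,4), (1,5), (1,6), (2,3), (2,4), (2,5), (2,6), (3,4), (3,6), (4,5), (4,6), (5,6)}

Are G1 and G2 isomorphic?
No, not isomorphic

The graphs are NOT isomorphic.

Degrees in G1: deg(0)=1, deg(1)=2, deg(2)=1, deg(3)=2, deg(4)=1, deg(5)=2, deg(6)=3.
Sorted degree sequence of G1: [3, 2, 2, 2, 1, 1, 1].
Degrees in G2: deg(0)=3, deg(1)=3, deg(2)=5, deg(3)=3, deg(4)=6, deg(5)=5, deg(6)=5.
Sorted degree sequence of G2: [6, 5, 5, 5, 3, 3, 3].
The (sorted) degree sequence is an isomorphism invariant, so since G1 and G2 have different degree sequences they cannot be isomorphic.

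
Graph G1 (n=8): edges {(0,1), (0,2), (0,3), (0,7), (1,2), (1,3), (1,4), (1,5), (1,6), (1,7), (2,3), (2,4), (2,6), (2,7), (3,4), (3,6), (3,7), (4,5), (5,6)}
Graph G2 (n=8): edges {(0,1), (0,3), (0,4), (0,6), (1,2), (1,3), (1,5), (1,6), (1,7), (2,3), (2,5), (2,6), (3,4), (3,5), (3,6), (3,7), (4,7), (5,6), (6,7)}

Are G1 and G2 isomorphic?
Yes, isomorphic

The graphs are isomorphic.
One valid mapping φ: V(G1) → V(G2): 0→5, 1→3, 2→6, 3→1, 4→7, 5→4, 6→0, 7→2

Verify φ preserves adjacency — for each edge of G1, its image is an edge of G2:
  (0,1) → (φ(0),φ(1)) = (3,5) ∈ E(G2) ✓
  (0,2) → (φ(0),φ(2)) = (5,6) ∈ E(G2) ✓
  (0,3) → (φ(0),φ(3)) = (1,5) ∈ E(G2) ✓
  (0,7) → (φ(0),φ(7)) = (2,5) ∈ E(G2) ✓
  (1,2) → (φ(1),φ(2)) = (3,6) ∈ E(G2) ✓
  (1,3) → (φ(1),φ(3)) = (1,3) ∈ E(G2) ✓
  (1,4) → (φ(1),φ(4)) = (3,7) ∈ E(G2) ✓
  (1,5) → (φ(1),φ(5)) = (3,4) ∈ E(G2) ✓
  (1,6) → (φ(1),φ(6)) = (0,3) ∈ E(G2) ✓
  (1,7) → (φ(1),φ(7)) = (2,3) ∈ E(G2) ✓
  (2,3) → (φ(2),φ(3)) = (1,6) ∈ E(G2) ✓
  (2,4) → (φ(2),φ(4)) = (6,7) ∈ E(G2) ✓
  (2,6) → (φ(2),φ(6)) = (0,6) ∈ E(G2) ✓
  (2,7) → (φ(2),φ(7)) = (2,6) ∈ E(G2) ✓
  (3,4) → (φ(3),φ(4)) = (1,7) ∈ E(G2) ✓
  (3,6) → (φ(3),φ(6)) = (0,1) ∈ E(G2) ✓
  (3,7) → (φ(3),φ(7)) = (1,2) ∈ E(G2) ✓
  (4,5) → (φ(4),φ(5)) = (4,7) ∈ E(G2) ✓
  (5,6) → (φ(5),φ(6)) = (0,4) ∈ E(G2) ✓
All 19 edges of G1 map to edges of G2, and |E(G1)| = |E(G2)| = 19, so φ is a bijection on edges as well as vertices. Hence G1 ≅ G2.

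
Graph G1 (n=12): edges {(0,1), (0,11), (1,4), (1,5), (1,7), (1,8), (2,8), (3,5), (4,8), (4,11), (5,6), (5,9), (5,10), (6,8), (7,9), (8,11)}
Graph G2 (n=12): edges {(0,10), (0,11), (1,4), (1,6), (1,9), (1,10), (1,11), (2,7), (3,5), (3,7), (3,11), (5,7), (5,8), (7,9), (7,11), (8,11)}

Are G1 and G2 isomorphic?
Yes, isomorphic

The graphs are isomorphic.
One valid mapping φ: V(G1) → V(G2): 0→8, 1→11, 2→2, 3→6, 4→3, 5→1, 6→9, 7→0, 8→7, 9→10, 10→4, 11→5

Verify φ preserves adjacency — for each edge of G1, its image is an edge of G2:
  (0,1) → (φ(0),φ(1)) = (8,11) ∈ E(G2) ✓
  (0,11) → (φ(0),φ(11)) = (5,8) ∈ E(G2) ✓
  (1,4) → (φ(1),φ(4)) = (3,11) ∈ E(G2) ✓
  (1,5) → (φ(1),φ(5)) = (1,11) ∈ E(G2) ✓
  (1,7) → (φ(1),φ(7)) = (0,11) ∈ E(G2) ✓
  (1,8) → (φ(1),φ(8)) = (7,11) ∈ E(G2) ✓
  (2,8) → (φ(2),φ(8)) = (2,7) ∈ E(G2) ✓
  (3,5) → (φ(3),φ(5)) = (1,6) ∈ E(G2) ✓
  (4,8) → (φ(4),φ(8)) = (3,7) ∈ E(G2) ✓
  (4,11) → (φ(4),φ(11)) = (3,5) ∈ E(G2) ✓
  (5,6) → (φ(5),φ(6)) = (1,9) ∈ E(G2) ✓
  (5,9) → (φ(5),φ(9)) = (1,10) ∈ E(G2) ✓
  (5,10) → (φ(5),φ(10)) = (1,4) ∈ E(G2) ✓
  (6,8) → (φ(6),φ(8)) = (7,9) ∈ E(G2) ✓
  (7,9) → (φ(7),φ(9)) = (0,10) ∈ E(G2) ✓
  (8,11) → (φ(8),φ(11)) = (5,7) ∈ E(G2) ✓
All 16 edges of G1 map to edges of G2, and |E(G1)| = |E(G2)| = 16, so φ is a bijection on edges as well as vertices. Hence G1 ≅ G2.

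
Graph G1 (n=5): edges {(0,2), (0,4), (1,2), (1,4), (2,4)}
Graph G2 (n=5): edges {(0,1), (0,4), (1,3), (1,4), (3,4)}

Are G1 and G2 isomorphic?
Yes, isomorphic

The graphs are isomorphic.
One valid mapping φ: V(G1) → V(G2): 0→3, 1→0, 2→4, 3→2, 4→1

Verify φ preserves adjacency — for each edge of G1, its image is an edge of G2:
  (0,2) → (φ(0),φ(2)) = (3,4) ∈ E(G2) ✓
  (0,4) → (φ(0),φ(4)) = (1,3) ∈ E(G2) ✓
  (1,2) → (φ(1),φ(2)) = (0,4) ∈ E(G2) ✓
  (1,4) → (φ(1),φ(4)) = (0,1) ∈ E(G2) ✓
  (2,4) → (φ(2),φ(4)) = (1,4) ∈ E(G2) ✓
All 5 edges of G1 map to edges of G2, and |E(G1)| = |E(G2)| = 5, so φ is a bijection on edges as well as vertices. Hence G1 ≅ G2.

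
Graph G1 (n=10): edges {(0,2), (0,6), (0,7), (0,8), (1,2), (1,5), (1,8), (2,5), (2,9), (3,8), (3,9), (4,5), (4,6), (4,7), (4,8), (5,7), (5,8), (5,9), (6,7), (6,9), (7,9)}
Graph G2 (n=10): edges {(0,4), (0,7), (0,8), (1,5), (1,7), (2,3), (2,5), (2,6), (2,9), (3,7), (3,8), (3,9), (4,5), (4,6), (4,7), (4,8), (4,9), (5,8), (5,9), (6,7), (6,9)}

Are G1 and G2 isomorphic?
Yes, isomorphic

The graphs are isomorphic.
One valid mapping φ: V(G1) → V(G2): 0→3, 1→0, 2→8, 3→1, 4→6, 5→4, 6→2, 7→9, 8→7, 9→5

Verify φ preserves adjacency — for each edge of G1, its image is an edge of G2:
  (0,2) → (φ(0),φ(2)) = (3,8) ∈ E(G2) ✓
  (0,6) → (φ(0),φ(6)) = (2,3) ∈ E(G2) ✓
  (0,7) → (φ(0),φ(7)) = (3,9) ∈ E(G2) ✓
  (0,8) → (φ(0),φ(8)) = (3,7) ∈ E(G2) ✓
  (1,2) → (φ(1),φ(2)) = (0,8) ∈ E(G2) ✓
  (1,5) → (φ(1),φ(5)) = (0,4) ∈ E(G2) ✓
  (1,8) → (φ(1),φ(8)) = (0,7) ∈ E(G2) ✓
  (2,5) → (φ(2),φ(5)) = (4,8) ∈ E(G2) ✓
  (2,9) → (φ(2),φ(9)) = (5,8) ∈ E(G2) ✓
  (3,8) → (φ(3),φ(8)) = (1,7) ∈ E(G2) ✓
  (3,9) → (φ(3),φ(9)) = (1,5) ∈ E(G2) ✓
  (4,5) → (φ(4),φ(5)) = (4,6) ∈ E(G2) ✓
  (4,6) → (φ(4),φ(6)) = (2,6) ∈ E(G2) ✓
  (4,7) → (φ(4),φ(7)) = (6,9) ∈ E(G2) ✓
  (4,8) → (φ(4),φ(8)) = (6,7) ∈ E(G2) ✓
  (5,7) → (φ(5),φ(7)) = (4,9) ∈ E(G2) ✓
  (5,8) → (φ(5),φ(8)) = (4,7) ∈ E(G2) ✓
  (5,9) → (φ(5),φ(9)) = (4,5) ∈ E(G2) ✓
  (6,7) → (φ(6),φ(7)) = (2,9) ∈ E(G2) ✓
  (6,9) → (φ(6),φ(9)) = (2,5) ∈ E(G2) ✓
  (7,9) → (φ(7),φ(9)) = (5,9) ∈ E(G2) ✓
All 21 edges of G1 map to edges of G2, and |E(G1)| = |E(G2)| = 21, so φ is a bijection on edges as well as vertices. Hence G1 ≅ G2.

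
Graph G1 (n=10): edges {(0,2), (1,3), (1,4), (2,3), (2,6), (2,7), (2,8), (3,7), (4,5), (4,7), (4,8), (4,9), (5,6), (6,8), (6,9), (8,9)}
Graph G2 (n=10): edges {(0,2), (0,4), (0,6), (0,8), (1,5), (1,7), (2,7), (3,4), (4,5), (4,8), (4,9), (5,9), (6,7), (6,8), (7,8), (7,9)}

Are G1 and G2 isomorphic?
Yes, isomorphic

The graphs are isomorphic.
One valid mapping φ: V(G1) → V(G2): 0→3, 1→1, 2→4, 3→5, 4→7, 5→2, 6→0, 7→9, 8→8, 9→6

Verify φ preserves adjacency — for each edge of G1, its image is an edge of G2:
  (0,2) → (φ(0),φ(2)) = (3,4) ∈ E(G2) ✓
  (1,3) → (φ(1),φ(3)) = (1,5) ∈ E(G2) ✓
  (1,4) → (φ(1),φ(4)) = (1,7) ∈ E(G2) ✓
  (2,3) → (φ(2),φ(3)) = (4,5) ∈ E(G2) ✓
  (2,6) → (φ(2),φ(6)) = (0,4) ∈ E(G2) ✓
  (2,7) → (φ(2),φ(7)) = (4,9) ∈ E(G2) ✓
  (2,8) → (φ(2),φ(8)) = (4,8) ∈ E(G2) ✓
  (3,7) → (φ(3),φ(7)) = (5,9) ∈ E(G2) ✓
  (4,5) → (φ(4),φ(5)) = (2,7) ∈ E(G2) ✓
  (4,7) → (φ(4),φ(7)) = (7,9) ∈ E(G2) ✓
  (4,8) → (φ(4),φ(8)) = (7,8) ∈ E(G2) ✓
  (4,9) → (φ(4),φ(9)) = (6,7) ∈ E(G2) ✓
  (5,6) → (φ(5),φ(6)) = (0,2) ∈ E(G2) ✓
  (6,8) → (φ(6),φ(8)) = (0,8) ∈ E(G2) ✓
  (6,9) → (φ(6),φ(9)) = (0,6) ∈ E(G2) ✓
  (8,9) → (φ(8),φ(9)) = (6,8) ∈ E(G2) ✓
All 16 edges of G1 map to edges of G2, and |E(G1)| = |E(G2)| = 16, so φ is a bijection on edges as well as vertices. Hence G1 ≅ G2.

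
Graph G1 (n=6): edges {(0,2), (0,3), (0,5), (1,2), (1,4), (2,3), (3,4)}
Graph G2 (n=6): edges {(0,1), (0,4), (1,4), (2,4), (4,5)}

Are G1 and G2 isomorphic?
No, not isomorphic

The graphs are NOT isomorphic.

Degrees in G1: deg(0)=3, deg(1)=2, deg(2)=3, deg(3)=3, deg(4)=2, deg(5)=1.
Sorted degree sequence of G1: [3, 3, 3, 2, 2, 1].
Degrees in G2: deg(0)=2, deg(1)=2, deg(2)=1, deg(3)=0, deg(4)=4, deg(5)=1.
Sorted degree sequence of G2: [4, 2, 2, 1, 1, 0].
The (sorted) degree sequence is an isomorphism invariant, so since G1 and G2 have different degree sequences they cannot be isomorphic.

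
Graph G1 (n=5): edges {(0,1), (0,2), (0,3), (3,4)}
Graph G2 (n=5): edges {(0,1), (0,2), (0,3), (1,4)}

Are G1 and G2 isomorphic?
Yes, isomorphic

The graphs are isomorphic.
One valid mapping φ: V(G1) → V(G2): 0→0, 1→2, 2→3, 3→1, 4→4

Verify φ preserves adjacency — for each edge of G1, its image is an edge of G2:
  (0,1) → (φ(0),φ(1)) = (0,2) ∈ E(G2) ✓
  (0,2) → (φ(0),φ(2)) = (0,3) ∈ E(G2) ✓
  (0,3) → (φ(0),φ(3)) = (0,1) ∈ E(G2) ✓
  (3,4) → (φ(3),φ(4)) = (1,4) ∈ E(G2) ✓
All 4 edges of G1 map to edges of G2, and |E(G1)| = |E(G2)| = 4, so φ is a bijection on edges as well as vertices. Hence G1 ≅ G2.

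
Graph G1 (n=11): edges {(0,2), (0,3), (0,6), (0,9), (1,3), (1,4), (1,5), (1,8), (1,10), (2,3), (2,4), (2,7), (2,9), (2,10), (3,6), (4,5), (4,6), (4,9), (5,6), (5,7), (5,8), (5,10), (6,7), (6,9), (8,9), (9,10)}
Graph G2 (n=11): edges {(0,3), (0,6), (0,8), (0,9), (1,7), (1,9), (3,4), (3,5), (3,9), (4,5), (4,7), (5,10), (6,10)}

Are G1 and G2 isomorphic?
No, not isomorphic

The graphs are NOT isomorphic.

Connected components of G1: 1 component(s) with vertex sets [[0, 1, 2, 3, 4, 5, 6, 7, 8, 9, 10]], sizes [11].
Connected components of G2: 2 component(s) with vertex sets [[2], [0, 1, 3, 4, 5, 6, 7, 8, 9, 10]], sizes [1, 10].
The number of connected components (and the multiset of component sizes) is an isomorphism invariant — an isomorphism maps each component of G1 bijectively onto a component of G2. Since G1 has 1 component(s) and G2 has 2, they cannot be isomorphic.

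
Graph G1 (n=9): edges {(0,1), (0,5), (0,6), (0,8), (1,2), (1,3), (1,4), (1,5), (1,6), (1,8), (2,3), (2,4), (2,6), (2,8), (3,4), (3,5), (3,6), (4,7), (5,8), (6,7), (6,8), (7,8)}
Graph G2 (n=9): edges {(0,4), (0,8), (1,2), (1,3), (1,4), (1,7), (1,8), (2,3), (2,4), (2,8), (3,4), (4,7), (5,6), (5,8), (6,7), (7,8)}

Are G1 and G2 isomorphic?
No, not isomorphic

The graphs are NOT isomorphic.

Counting triangles (3-cliques): G1 has 18, G2 has 7.
Triangle count is an isomorphism invariant, so differing triangle counts rule out isomorphism.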